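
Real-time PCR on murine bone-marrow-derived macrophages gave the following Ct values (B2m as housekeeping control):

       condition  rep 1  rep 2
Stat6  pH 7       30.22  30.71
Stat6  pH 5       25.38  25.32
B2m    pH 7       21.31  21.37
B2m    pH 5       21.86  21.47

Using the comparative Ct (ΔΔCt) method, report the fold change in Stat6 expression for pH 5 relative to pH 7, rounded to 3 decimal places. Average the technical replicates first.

43.411

Mean Ct: Stat6 pH 7 30.465; Stat6 pH 5 25.350; B2m pH 7 21.340; B2m pH 5 21.665
ΔCt(pH 7) = 30.465 − 21.340 = 9.125
ΔCt(pH 5) = 25.350 − 21.665 = 3.685
ΔΔCt = 3.685 − 9.125 = -5.440
Fold change = 2^(−(-5.440)) = 2^5.440 = 43.4113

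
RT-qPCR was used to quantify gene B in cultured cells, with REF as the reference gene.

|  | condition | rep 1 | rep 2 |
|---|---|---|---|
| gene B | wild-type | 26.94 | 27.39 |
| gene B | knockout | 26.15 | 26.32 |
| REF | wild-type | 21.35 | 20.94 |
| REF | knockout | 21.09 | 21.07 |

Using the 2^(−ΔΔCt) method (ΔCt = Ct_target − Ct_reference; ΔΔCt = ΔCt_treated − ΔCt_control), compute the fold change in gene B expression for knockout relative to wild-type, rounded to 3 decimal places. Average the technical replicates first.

1.821

Mean Ct: gene B wild-type 27.165; gene B knockout 26.235; REF wild-type 21.145; REF knockout 21.080
ΔCt(wild-type) = 27.165 − 21.145 = 6.020
ΔCt(knockout) = 26.235 − 21.080 = 5.155
ΔΔCt = 5.155 − 6.020 = -0.865
Fold change = 2^(−(-0.865)) = 2^0.865 = 1.8213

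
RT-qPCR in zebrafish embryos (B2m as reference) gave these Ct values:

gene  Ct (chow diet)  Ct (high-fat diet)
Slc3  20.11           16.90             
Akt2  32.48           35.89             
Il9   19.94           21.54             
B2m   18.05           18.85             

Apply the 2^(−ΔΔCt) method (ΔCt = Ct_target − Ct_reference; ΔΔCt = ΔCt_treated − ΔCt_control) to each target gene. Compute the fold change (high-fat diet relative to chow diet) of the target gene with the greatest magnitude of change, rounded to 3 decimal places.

16.111

Slc3: ΔΔCt = (16.90−18.85) − (20.11−18.05) = -1.95 − 2.06 = -4.01; fold change = 2^4.01 = 16.111
Akt2: ΔΔCt = (35.89−18.85) − (32.48−18.05) = 17.04 − 14.43 = 2.61; fold change = 2^-2.61 = 0.164
Il9: ΔΔCt = (21.54−18.85) − (19.94−18.05) = 2.69 − 1.89 = 0.80; fold change = 2^-0.80 = 0.574
Slc3 has the largest |ΔΔCt| = 4.01.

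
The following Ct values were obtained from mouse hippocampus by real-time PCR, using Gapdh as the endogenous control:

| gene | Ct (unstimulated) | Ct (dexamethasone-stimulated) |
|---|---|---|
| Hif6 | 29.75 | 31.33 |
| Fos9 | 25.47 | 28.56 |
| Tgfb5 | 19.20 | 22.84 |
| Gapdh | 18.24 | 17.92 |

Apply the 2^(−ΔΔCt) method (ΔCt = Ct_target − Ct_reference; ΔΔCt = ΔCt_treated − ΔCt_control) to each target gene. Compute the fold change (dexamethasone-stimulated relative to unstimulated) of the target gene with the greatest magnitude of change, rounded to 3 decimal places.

Hif6: ΔΔCt = (31.33−17.92) − (29.75−18.24) = 13.41 − 11.51 = 1.90; fold change = 2^-1.90 = 0.268
Fos9: ΔΔCt = (28.56−17.92) − (25.47−18.24) = 10.64 − 7.23 = 3.41; fold change = 2^-3.41 = 0.094
Tgfb5: ΔΔCt = (22.84−17.92) − (19.20−18.24) = 4.92 − 0.96 = 3.96; fold change = 2^-3.96 = 0.064
Tgfb5 has the largest |ΔΔCt| = 3.96.

0.064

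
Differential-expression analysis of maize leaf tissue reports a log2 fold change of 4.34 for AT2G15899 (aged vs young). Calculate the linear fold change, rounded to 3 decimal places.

20.252

Fold change = 2^(4.34) = 20.2521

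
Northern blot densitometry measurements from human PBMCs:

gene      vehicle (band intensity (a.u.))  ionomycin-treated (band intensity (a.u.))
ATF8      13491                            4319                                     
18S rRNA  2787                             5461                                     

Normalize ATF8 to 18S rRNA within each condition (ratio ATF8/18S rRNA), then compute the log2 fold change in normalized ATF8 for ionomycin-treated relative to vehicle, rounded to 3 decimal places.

-2.614

ATF8/18S rRNA (vehicle) = 13491 / 2787 = 4.8407
ATF8/18S rRNA (ionomycin-treated) = 4319 / 5461 = 0.79088
Fold change = 0.79088 / 4.8407 = 0.1634
log2(0.1634) = -2.6137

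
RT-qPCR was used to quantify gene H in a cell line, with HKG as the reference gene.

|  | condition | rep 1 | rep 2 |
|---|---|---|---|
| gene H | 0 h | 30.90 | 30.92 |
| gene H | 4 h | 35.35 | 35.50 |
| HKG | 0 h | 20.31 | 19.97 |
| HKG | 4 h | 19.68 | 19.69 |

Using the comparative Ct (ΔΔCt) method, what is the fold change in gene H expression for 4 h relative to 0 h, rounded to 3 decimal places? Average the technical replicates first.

0.032

Mean Ct: gene H 0 h 30.910; gene H 4 h 35.425; HKG 0 h 20.140; HKG 4 h 19.685
ΔCt(0 h) = 30.910 − 20.140 = 10.770
ΔCt(4 h) = 35.425 − 19.685 = 15.740
ΔΔCt = 15.740 − 10.770 = 4.970
Fold change = 2^(−4.970) = 0.0319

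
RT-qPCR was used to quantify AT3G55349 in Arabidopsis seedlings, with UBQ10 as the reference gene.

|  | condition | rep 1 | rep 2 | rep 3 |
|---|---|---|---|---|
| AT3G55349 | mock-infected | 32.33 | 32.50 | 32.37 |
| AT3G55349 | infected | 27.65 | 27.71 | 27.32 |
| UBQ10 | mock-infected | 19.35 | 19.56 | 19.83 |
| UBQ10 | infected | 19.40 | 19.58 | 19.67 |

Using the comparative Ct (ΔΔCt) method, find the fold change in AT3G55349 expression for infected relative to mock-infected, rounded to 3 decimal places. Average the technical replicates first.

Mean Ct: AT3G55349 mock-infected 32.400; AT3G55349 infected 27.560; UBQ10 mock-infected 19.580; UBQ10 infected 19.550
ΔCt(mock-infected) = 32.400 − 19.580 = 12.820
ΔCt(infected) = 27.560 − 19.550 = 8.010
ΔΔCt = 8.010 − 12.820 = -4.810
Fold change = 2^(−(-4.810)) = 2^4.810 = 28.0514

28.051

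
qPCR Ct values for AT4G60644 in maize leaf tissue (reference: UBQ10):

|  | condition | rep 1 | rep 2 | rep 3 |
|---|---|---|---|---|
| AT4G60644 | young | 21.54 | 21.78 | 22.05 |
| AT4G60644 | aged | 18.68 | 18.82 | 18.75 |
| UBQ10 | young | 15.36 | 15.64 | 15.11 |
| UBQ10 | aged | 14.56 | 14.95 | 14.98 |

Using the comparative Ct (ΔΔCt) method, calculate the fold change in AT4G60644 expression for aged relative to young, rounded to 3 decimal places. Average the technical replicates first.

5.657

Mean Ct: AT4G60644 young 21.790; AT4G60644 aged 18.750; UBQ10 young 15.370; UBQ10 aged 14.830
ΔCt(young) = 21.790 − 15.370 = 6.420
ΔCt(aged) = 18.750 − 14.830 = 3.920
ΔΔCt = 3.920 − 6.420 = -2.500
Fold change = 2^(−(-2.500)) = 2^2.500 = 5.6569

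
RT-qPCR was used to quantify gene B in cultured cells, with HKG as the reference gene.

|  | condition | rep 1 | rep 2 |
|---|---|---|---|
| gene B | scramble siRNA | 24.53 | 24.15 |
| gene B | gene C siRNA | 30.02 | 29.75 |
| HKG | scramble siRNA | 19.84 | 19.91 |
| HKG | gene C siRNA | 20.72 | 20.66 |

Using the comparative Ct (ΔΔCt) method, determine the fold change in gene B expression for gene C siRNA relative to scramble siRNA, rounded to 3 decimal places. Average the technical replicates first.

0.038

Mean Ct: gene B scramble siRNA 24.340; gene B gene C siRNA 29.885; HKG scramble siRNA 19.875; HKG gene C siRNA 20.690
ΔCt(scramble siRNA) = 24.340 − 19.875 = 4.465
ΔCt(gene C siRNA) = 29.885 − 20.690 = 9.195
ΔΔCt = 9.195 − 4.465 = 4.730
Fold change = 2^(−4.730) = 0.0377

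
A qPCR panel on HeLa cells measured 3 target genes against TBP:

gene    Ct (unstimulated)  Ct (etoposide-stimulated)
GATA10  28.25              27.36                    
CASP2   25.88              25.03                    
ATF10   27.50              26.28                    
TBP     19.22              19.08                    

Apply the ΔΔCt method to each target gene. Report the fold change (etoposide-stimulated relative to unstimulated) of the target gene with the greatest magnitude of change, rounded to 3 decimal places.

GATA10: ΔΔCt = (27.36−19.08) − (28.25−19.22) = 8.28 − 9.03 = -0.75; fold change = 2^0.75 = 1.682
CASP2: ΔΔCt = (25.03−19.08) − (25.88−19.22) = 5.95 − 6.66 = -0.71; fold change = 2^0.71 = 1.636
ATF10: ΔΔCt = (26.28−19.08) − (27.50−19.22) = 7.20 − 8.28 = -1.08; fold change = 2^1.08 = 2.114
ATF10 has the largest |ΔΔCt| = 1.08.

2.114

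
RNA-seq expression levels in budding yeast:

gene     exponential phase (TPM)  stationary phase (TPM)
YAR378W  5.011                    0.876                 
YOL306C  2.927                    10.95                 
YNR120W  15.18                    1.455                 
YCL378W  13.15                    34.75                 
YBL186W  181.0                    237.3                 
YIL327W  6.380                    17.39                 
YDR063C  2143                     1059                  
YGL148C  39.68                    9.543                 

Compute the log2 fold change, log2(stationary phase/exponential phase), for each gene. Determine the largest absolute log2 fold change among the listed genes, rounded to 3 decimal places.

log2(0.876/5.011) = -2.516  (YAR378W)
log2(10.95/2.927) = 1.903  (YOL306C)
log2(1.455/15.18) = -3.383  (YNR120W)
log2(34.75/13.15) = 1.402  (YCL378W)
log2(237.3/181.0) = 0.391  (YBL186W)
log2(17.39/6.380) = 1.447  (YIL327W)
log2(1059/2143) = -1.017  (YDR063C)
log2(9.543/39.68) = -2.056  (YGL148C)
The largest magnitude belongs to YNR120W.

3.383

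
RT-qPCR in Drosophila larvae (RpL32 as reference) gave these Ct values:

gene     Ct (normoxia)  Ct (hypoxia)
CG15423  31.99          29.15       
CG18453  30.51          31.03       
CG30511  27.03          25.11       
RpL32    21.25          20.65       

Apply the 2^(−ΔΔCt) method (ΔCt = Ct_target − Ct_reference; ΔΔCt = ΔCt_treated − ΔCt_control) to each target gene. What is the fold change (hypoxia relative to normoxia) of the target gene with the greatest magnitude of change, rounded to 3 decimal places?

4.724

CG15423: ΔΔCt = (29.15−20.65) − (31.99−21.25) = 8.50 − 10.74 = -2.24; fold change = 2^2.24 = 4.724
CG18453: ΔΔCt = (31.03−20.65) − (30.51−21.25) = 10.38 − 9.26 = 1.12; fold change = 2^-1.12 = 0.460
CG30511: ΔΔCt = (25.11−20.65) − (27.03−21.25) = 4.46 − 5.78 = -1.32; fold change = 2^1.32 = 2.497
CG15423 has the largest |ΔΔCt| = 2.24.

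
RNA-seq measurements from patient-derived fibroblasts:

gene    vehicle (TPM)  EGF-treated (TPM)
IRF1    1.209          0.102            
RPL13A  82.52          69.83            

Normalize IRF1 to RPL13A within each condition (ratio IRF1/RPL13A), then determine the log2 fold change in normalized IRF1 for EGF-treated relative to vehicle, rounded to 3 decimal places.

IRF1/RPL13A (vehicle) = 1.209 / 82.52 = 0.014651
IRF1/RPL13A (EGF-treated) = 0.102 / 69.83 = 0.0014607
Fold change = 0.0014607 / 0.014651 = 0.0997
log2(0.0997) = -3.3263

-3.326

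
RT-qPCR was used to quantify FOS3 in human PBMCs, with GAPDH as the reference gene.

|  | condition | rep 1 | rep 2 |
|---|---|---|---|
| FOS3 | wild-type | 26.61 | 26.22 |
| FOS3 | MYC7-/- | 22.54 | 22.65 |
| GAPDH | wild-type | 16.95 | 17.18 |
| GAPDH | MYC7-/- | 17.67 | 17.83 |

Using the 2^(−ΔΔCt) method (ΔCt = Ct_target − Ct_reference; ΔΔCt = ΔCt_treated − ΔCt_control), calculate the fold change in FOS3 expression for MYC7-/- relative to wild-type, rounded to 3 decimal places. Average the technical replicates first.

Mean Ct: FOS3 wild-type 26.415; FOS3 MYC7-/- 22.595; GAPDH wild-type 17.065; GAPDH MYC7-/- 17.750
ΔCt(wild-type) = 26.415 − 17.065 = 9.350
ΔCt(MYC7-/-) = 22.595 − 17.750 = 4.845
ΔΔCt = 4.845 − 9.350 = -4.505
Fold change = 2^(−(-4.505)) = 2^4.505 = 22.7060

22.706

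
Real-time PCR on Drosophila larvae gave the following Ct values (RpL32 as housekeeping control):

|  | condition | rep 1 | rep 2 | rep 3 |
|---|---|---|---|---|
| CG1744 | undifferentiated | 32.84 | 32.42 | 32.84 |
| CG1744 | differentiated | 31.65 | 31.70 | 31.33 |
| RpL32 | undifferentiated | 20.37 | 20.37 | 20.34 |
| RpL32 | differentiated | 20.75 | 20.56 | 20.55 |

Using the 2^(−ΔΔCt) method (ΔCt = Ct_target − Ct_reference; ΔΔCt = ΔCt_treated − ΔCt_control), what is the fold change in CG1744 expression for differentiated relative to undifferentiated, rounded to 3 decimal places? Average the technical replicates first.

2.639

Mean Ct: CG1744 undifferentiated 32.700; CG1744 differentiated 31.560; RpL32 undifferentiated 20.360; RpL32 differentiated 20.620
ΔCt(undifferentiated) = 32.700 − 20.360 = 12.340
ΔCt(differentiated) = 31.560 − 20.620 = 10.940
ΔΔCt = 10.940 − 12.340 = -1.400
Fold change = 2^(−(-1.400)) = 2^1.400 = 2.6390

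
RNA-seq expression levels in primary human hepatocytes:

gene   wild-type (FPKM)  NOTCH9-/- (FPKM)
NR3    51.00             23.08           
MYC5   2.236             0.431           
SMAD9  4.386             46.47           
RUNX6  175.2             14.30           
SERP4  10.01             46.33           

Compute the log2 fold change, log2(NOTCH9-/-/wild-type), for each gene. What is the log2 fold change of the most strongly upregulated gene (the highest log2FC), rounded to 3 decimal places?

3.405

log2(23.08/51.00) = -1.144  (NR3)
log2(0.431/2.236) = -2.375  (MYC5)
log2(46.47/4.386) = 3.405  (SMAD9)
log2(14.30/175.2) = -3.615  (RUNX6)
log2(46.33/10.01) = 2.211  (SERP4)
SMAD9 is most strongly upregulated.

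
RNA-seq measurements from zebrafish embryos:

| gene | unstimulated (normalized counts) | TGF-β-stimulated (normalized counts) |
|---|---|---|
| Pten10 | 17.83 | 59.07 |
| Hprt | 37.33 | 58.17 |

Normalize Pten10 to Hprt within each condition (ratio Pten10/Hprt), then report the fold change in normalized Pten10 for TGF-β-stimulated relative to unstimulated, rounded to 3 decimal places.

Pten10/Hprt (unstimulated) = 17.83 / 37.33 = 0.47763
Pten10/Hprt (TGF-β-stimulated) = 59.07 / 58.17 = 1.0155
Fold change = 1.0155 / 0.47763 = 2.1261

2.126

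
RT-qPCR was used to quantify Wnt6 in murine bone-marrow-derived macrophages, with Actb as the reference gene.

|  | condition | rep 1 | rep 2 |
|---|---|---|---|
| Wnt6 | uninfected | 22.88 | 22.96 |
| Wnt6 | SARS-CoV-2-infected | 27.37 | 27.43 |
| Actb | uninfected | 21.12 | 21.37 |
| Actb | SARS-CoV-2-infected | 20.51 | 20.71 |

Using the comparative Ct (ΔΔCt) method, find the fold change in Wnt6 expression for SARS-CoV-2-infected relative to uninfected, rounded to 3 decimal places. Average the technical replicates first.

Mean Ct: Wnt6 uninfected 22.920; Wnt6 SARS-CoV-2-infected 27.400; Actb uninfected 21.245; Actb SARS-CoV-2-infected 20.610
ΔCt(uninfected) = 22.920 − 21.245 = 1.675
ΔCt(SARS-CoV-2-infected) = 27.400 − 20.610 = 6.790
ΔΔCt = 6.790 − 1.675 = 5.115
Fold change = 2^(−5.115) = 0.0289

0.029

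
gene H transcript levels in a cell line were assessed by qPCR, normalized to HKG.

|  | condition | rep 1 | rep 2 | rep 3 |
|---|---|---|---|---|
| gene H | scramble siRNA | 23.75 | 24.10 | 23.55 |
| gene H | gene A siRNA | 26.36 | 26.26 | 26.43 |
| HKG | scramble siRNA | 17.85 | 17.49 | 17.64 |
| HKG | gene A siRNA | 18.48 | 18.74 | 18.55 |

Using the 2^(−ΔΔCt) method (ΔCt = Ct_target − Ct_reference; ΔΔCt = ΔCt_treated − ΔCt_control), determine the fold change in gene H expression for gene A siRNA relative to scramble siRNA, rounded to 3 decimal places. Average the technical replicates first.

0.325

Mean Ct: gene H scramble siRNA 23.800; gene H gene A siRNA 26.350; HKG scramble siRNA 17.660; HKG gene A siRNA 18.590
ΔCt(scramble siRNA) = 23.800 − 17.660 = 6.140
ΔCt(gene A siRNA) = 26.350 − 18.590 = 7.760
ΔΔCt = 7.760 − 6.140 = 1.620
Fold change = 2^(−1.620) = 0.3253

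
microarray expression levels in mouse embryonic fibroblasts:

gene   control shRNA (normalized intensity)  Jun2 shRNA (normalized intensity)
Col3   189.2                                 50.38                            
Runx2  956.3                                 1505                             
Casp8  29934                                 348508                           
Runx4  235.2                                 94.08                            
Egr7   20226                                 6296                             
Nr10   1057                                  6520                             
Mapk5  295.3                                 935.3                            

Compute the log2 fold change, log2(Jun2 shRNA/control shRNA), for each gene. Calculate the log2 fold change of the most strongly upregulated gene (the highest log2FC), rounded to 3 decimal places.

3.541

log2(50.38/189.2) = -1.909  (Col3)
log2(1505/956.3) = 0.654  (Runx2)
log2(348508/29934) = 3.541  (Casp8)
log2(94.08/235.2) = -1.322  (Runx4)
log2(6296/20226) = -1.684  (Egr7)
log2(6520/1057) = 2.625  (Nr10)
log2(935.3/295.3) = 1.663  (Mapk5)
Casp8 is most strongly upregulated.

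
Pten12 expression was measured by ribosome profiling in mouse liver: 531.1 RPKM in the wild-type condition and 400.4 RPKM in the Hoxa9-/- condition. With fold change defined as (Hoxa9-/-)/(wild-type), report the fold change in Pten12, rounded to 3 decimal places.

0.754

Fold change = 400.4 / 531.1 = 0.7539
Pten12 is downregulated.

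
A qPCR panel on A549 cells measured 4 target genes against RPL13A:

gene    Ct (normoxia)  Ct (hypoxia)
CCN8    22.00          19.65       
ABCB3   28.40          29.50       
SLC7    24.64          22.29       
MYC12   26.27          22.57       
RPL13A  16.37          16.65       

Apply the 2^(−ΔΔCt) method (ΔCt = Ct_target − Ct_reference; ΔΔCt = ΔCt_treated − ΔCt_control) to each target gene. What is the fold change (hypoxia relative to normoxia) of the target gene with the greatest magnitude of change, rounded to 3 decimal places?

CCN8: ΔΔCt = (19.65−16.65) − (22.00−16.37) = 3.00 − 5.63 = -2.63; fold change = 2^2.63 = 6.190
ABCB3: ΔΔCt = (29.50−16.65) − (28.40−16.37) = 12.85 − 12.03 = 0.82; fold change = 2^-0.82 = 0.566
SLC7: ΔΔCt = (22.29−16.65) − (24.64−16.37) = 5.64 − 8.27 = -2.63; fold change = 2^2.63 = 6.190
MYC12: ΔΔCt = (22.57−16.65) − (26.27−16.37) = 5.92 − 9.90 = -3.98; fold change = 2^3.98 = 15.780
MYC12 has the largest |ΔΔCt| = 3.98.

15.780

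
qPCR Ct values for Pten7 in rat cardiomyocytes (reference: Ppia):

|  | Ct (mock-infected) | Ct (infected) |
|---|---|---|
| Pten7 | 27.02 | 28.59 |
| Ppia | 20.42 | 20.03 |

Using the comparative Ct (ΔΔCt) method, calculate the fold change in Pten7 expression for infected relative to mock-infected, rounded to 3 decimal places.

ΔCt(mock-infected) = 27.020 − 20.420 = 6.600
ΔCt(infected) = 28.590 − 20.030 = 8.560
ΔΔCt = 8.560 − 6.600 = 1.960
Fold change = 2^(−1.960) = 0.2570

0.257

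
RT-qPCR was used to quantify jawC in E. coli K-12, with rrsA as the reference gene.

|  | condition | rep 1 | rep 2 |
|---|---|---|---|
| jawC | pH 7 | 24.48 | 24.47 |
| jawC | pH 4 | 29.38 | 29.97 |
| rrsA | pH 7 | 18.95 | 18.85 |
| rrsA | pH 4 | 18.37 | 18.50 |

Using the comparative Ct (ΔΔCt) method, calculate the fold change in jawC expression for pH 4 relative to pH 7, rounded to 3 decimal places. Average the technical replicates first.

0.020

Mean Ct: jawC pH 7 24.475; jawC pH 4 29.675; rrsA pH 7 18.900; rrsA pH 4 18.435
ΔCt(pH 7) = 24.475 − 18.900 = 5.575
ΔCt(pH 4) = 29.675 − 18.435 = 11.240
ΔΔCt = 11.240 − 5.575 = 5.665
Fold change = 2^(−5.665) = 0.0197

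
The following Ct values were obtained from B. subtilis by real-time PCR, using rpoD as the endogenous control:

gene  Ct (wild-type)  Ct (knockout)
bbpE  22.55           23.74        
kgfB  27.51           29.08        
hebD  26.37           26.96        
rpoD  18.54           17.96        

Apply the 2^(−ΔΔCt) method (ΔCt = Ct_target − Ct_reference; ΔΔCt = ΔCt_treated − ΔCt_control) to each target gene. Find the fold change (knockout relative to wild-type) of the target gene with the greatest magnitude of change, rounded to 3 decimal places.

bbpE: ΔΔCt = (23.74−17.96) − (22.55−18.54) = 5.78 − 4.01 = 1.77; fold change = 2^-1.77 = 0.293
kgfB: ΔΔCt = (29.08−17.96) − (27.51−18.54) = 11.12 − 8.97 = 2.15; fold change = 2^-2.15 = 0.225
hebD: ΔΔCt = (26.96−17.96) − (26.37−18.54) = 9.00 − 7.83 = 1.17; fold change = 2^-1.17 = 0.444
kgfB has the largest |ΔΔCt| = 2.15.

0.225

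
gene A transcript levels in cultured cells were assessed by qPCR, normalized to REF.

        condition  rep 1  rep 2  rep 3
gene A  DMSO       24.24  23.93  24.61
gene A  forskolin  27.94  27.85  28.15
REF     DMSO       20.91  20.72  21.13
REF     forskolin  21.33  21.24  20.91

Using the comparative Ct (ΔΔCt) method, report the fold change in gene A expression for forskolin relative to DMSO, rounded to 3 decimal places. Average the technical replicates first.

0.090

Mean Ct: gene A DMSO 24.260; gene A forskolin 27.980; REF DMSO 20.920; REF forskolin 21.160
ΔCt(DMSO) = 24.260 − 20.920 = 3.340
ΔCt(forskolin) = 27.980 − 21.160 = 6.820
ΔΔCt = 6.820 − 3.340 = 3.480
Fold change = 2^(−3.480) = 0.0896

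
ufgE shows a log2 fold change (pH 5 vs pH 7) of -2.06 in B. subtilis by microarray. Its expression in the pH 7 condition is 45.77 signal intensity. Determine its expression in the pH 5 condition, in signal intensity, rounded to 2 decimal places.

10.98

Fold change = 2^(-2.06) = 0.2398
pH 5 expression = 45.77 × 0.2398 = 10.98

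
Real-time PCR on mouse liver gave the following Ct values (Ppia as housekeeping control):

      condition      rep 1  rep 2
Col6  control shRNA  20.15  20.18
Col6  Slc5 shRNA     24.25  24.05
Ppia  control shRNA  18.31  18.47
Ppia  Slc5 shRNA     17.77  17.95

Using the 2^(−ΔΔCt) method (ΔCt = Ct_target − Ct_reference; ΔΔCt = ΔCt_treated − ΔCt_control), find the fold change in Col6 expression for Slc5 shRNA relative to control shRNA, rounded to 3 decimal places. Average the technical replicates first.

0.044

Mean Ct: Col6 control shRNA 20.165; Col6 Slc5 shRNA 24.150; Ppia control shRNA 18.390; Ppia Slc5 shRNA 17.860
ΔCt(control shRNA) = 20.165 − 18.390 = 1.775
ΔCt(Slc5 shRNA) = 24.150 − 17.860 = 6.290
ΔΔCt = 6.290 − 1.775 = 4.515
Fold change = 2^(−4.515) = 0.0437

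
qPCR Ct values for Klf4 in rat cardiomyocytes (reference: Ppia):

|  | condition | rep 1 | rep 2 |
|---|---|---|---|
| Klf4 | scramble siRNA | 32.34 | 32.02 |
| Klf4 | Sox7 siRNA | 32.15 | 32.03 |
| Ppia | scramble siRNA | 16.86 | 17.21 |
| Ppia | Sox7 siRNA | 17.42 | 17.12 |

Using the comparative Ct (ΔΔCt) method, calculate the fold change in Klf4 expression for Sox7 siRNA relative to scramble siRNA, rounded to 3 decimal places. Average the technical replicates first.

1.253

Mean Ct: Klf4 scramble siRNA 32.180; Klf4 Sox7 siRNA 32.090; Ppia scramble siRNA 17.035; Ppia Sox7 siRNA 17.270
ΔCt(scramble siRNA) = 32.180 − 17.035 = 15.145
ΔCt(Sox7 siRNA) = 32.090 − 17.270 = 14.820
ΔΔCt = 14.820 − 15.145 = -0.325
Fold change = 2^(−(-0.325)) = 2^0.325 = 1.2527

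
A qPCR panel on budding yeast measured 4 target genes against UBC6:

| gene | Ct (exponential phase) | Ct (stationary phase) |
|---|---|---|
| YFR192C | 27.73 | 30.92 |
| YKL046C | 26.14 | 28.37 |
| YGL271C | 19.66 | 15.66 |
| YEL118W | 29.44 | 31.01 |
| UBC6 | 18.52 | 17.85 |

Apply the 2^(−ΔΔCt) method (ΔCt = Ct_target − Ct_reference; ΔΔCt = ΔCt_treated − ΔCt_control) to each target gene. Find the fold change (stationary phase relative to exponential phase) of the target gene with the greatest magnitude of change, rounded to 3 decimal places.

0.069

YFR192C: ΔΔCt = (30.92−17.85) − (27.73−18.52) = 13.07 − 9.21 = 3.86; fold change = 2^-3.86 = 0.069
YKL046C: ΔΔCt = (28.37−17.85) − (26.14−18.52) = 10.52 − 7.62 = 2.90; fold change = 2^-2.90 = 0.134
YGL271C: ΔΔCt = (15.66−17.85) − (19.66−18.52) = -2.19 − 1.14 = -3.33; fold change = 2^3.33 = 10.056
YEL118W: ΔΔCt = (31.01−17.85) − (29.44−18.52) = 13.16 − 10.92 = 2.24; fold change = 2^-2.24 = 0.212
YFR192C has the largest |ΔΔCt| = 3.86.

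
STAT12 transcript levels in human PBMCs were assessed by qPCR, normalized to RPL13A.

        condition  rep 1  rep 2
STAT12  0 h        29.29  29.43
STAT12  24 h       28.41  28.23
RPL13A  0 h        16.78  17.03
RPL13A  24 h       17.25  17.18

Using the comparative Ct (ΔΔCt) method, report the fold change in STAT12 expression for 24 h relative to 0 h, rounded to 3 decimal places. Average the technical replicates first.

Mean Ct: STAT12 0 h 29.360; STAT12 24 h 28.320; RPL13A 0 h 16.905; RPL13A 24 h 17.215
ΔCt(0 h) = 29.360 − 16.905 = 12.455
ΔCt(24 h) = 28.320 − 17.215 = 11.105
ΔΔCt = 11.105 − 12.455 = -1.350
Fold change = 2^(−(-1.350)) = 2^1.350 = 2.5491

2.549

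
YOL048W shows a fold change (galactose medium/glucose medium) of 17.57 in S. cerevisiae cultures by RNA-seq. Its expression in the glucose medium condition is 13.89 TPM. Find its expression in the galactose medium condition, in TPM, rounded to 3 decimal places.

galactose medium expression = 13.89 × 17.57 = 244.047

244.047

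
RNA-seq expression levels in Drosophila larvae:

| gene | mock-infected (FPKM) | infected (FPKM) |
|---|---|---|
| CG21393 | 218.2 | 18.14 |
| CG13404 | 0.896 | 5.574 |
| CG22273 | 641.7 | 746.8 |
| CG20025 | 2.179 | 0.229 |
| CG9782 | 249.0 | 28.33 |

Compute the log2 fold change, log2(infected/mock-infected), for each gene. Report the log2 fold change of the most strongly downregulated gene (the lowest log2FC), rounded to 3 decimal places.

-3.588

log2(18.14/218.2) = -3.588  (CG21393)
log2(5.574/0.896) = 2.637  (CG13404)
log2(746.8/641.7) = 0.219  (CG22273)
log2(0.229/2.179) = -3.250  (CG20025)
log2(28.33/249.0) = -3.136  (CG9782)
CG21393 is most strongly downregulated.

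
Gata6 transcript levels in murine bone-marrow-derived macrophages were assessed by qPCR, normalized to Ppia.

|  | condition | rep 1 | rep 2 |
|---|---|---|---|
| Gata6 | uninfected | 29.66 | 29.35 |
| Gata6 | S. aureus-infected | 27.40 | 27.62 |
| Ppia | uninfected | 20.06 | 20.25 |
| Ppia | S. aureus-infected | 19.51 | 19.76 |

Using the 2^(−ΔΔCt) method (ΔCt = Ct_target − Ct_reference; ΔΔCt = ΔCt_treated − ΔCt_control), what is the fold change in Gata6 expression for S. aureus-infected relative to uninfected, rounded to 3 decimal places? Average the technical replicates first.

2.780

Mean Ct: Gata6 uninfected 29.505; Gata6 S. aureus-infected 27.510; Ppia uninfected 20.155; Ppia S. aureus-infected 19.635
ΔCt(uninfected) = 29.505 − 20.155 = 9.350
ΔCt(S. aureus-infected) = 27.510 − 19.635 = 7.875
ΔΔCt = 7.875 − 9.350 = -1.475
Fold change = 2^(−(-1.475)) = 2^1.475 = 2.7798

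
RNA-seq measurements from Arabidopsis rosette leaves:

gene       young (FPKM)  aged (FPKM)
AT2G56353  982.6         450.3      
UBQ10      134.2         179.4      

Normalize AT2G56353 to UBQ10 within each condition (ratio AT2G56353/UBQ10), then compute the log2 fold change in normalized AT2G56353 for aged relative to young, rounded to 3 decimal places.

AT2G56353/UBQ10 (young) = 982.6 / 134.2 = 7.3219
AT2G56353/UBQ10 (aged) = 450.3 / 179.4 = 2.51
Fold change = 2.51 / 7.3219 = 0.3428
log2(0.3428) = -1.5445

-1.545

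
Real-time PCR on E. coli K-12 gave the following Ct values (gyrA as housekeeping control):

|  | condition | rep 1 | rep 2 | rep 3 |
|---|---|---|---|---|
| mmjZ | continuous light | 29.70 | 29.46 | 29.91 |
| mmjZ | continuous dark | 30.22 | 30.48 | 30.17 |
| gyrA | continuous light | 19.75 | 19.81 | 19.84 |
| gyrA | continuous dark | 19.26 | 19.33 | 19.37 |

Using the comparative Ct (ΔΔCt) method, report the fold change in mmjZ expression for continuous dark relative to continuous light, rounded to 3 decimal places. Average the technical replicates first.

0.473

Mean Ct: mmjZ continuous light 29.690; mmjZ continuous dark 30.290; gyrA continuous light 19.800; gyrA continuous dark 19.320
ΔCt(continuous light) = 29.690 − 19.800 = 9.890
ΔCt(continuous dark) = 30.290 − 19.320 = 10.970
ΔΔCt = 10.970 − 9.890 = 1.080
Fold change = 2^(−1.080) = 0.4730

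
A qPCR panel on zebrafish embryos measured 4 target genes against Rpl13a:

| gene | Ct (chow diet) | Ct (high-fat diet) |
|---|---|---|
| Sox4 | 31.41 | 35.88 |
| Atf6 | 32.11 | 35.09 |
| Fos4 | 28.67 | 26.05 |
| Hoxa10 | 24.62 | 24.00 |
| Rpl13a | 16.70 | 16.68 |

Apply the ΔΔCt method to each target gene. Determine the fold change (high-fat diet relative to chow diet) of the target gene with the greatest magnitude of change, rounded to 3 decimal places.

Sox4: ΔΔCt = (35.88−16.68) − (31.41−16.70) = 19.20 − 14.71 = 4.49; fold change = 2^-4.49 = 0.045
Atf6: ΔΔCt = (35.09−16.68) − (32.11−16.70) = 18.41 − 15.41 = 3.00; fold change = 2^-3.00 = 0.125
Fos4: ΔΔCt = (26.05−16.68) − (28.67−16.70) = 9.37 − 11.97 = -2.60; fold change = 2^2.60 = 6.063
Hoxa10: ΔΔCt = (24.00−16.68) − (24.62−16.70) = 7.32 − 7.92 = -0.60; fold change = 2^0.60 = 1.516
Sox4 has the largest |ΔΔCt| = 4.49.

0.045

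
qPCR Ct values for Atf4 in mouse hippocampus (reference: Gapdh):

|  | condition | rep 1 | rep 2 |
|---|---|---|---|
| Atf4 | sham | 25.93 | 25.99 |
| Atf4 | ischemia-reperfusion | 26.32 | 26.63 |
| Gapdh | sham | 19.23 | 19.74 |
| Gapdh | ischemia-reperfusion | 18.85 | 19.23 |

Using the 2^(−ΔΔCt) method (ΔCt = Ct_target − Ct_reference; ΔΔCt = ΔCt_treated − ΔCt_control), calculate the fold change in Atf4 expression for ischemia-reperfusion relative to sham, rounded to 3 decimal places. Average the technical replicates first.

Mean Ct: Atf4 sham 25.960; Atf4 ischemia-reperfusion 26.475; Gapdh sham 19.485; Gapdh ischemia-reperfusion 19.040
ΔCt(sham) = 25.960 − 19.485 = 6.475
ΔCt(ischemia-reperfusion) = 26.475 − 19.040 = 7.435
ΔΔCt = 7.435 − 6.475 = 0.960
Fold change = 2^(−0.960) = 0.5141

0.514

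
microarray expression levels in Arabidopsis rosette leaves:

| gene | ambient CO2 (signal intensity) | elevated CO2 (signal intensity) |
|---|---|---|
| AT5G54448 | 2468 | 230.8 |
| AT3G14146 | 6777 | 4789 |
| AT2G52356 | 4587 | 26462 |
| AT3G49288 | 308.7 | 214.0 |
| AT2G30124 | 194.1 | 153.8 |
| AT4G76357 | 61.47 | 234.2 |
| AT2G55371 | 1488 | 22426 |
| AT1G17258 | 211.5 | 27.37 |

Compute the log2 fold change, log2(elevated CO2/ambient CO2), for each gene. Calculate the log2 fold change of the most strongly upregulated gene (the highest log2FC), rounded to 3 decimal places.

3.914

log2(230.8/2468) = -3.419  (AT5G54448)
log2(4789/6777) = -0.501  (AT3G14146)
log2(26462/4587) = 2.528  (AT2G52356)
log2(214.0/308.7) = -0.529  (AT3G49288)
log2(153.8/194.1) = -0.336  (AT2G30124)
log2(234.2/61.47) = 1.930  (AT4G76357)
log2(22426/1488) = 3.914  (AT2G55371)
log2(27.37/211.5) = -2.950  (AT1G17258)
AT2G55371 is most strongly upregulated.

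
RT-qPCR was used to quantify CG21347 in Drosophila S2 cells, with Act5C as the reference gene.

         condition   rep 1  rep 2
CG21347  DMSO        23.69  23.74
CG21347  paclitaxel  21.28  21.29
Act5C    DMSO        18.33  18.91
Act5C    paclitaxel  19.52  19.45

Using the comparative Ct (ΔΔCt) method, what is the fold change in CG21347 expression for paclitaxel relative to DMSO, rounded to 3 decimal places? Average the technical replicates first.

9.815

Mean Ct: CG21347 DMSO 23.715; CG21347 paclitaxel 21.285; Act5C DMSO 18.620; Act5C paclitaxel 19.485
ΔCt(DMSO) = 23.715 − 18.620 = 5.095
ΔCt(paclitaxel) = 21.285 − 19.485 = 1.800
ΔΔCt = 1.800 − 5.095 = -3.295
Fold change = 2^(−(-3.295)) = 2^3.295 = 9.8151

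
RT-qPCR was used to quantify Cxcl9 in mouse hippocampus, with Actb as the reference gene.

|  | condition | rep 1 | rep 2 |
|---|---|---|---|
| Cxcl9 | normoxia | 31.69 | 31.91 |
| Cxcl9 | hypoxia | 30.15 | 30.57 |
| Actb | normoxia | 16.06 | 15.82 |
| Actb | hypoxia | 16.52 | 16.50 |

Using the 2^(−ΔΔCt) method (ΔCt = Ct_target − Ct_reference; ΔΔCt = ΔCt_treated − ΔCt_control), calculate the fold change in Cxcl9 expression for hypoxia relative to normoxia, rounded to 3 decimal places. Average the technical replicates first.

4.028

Mean Ct: Cxcl9 normoxia 31.800; Cxcl9 hypoxia 30.360; Actb normoxia 15.940; Actb hypoxia 16.510
ΔCt(normoxia) = 31.800 − 15.940 = 15.860
ΔCt(hypoxia) = 30.360 − 16.510 = 13.850
ΔΔCt = 13.850 − 15.860 = -2.010
Fold change = 2^(−(-2.010)) = 2^2.010 = 4.0278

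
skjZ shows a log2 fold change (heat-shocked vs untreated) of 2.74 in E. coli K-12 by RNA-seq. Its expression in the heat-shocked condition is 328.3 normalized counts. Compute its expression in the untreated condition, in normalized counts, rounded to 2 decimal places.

49.14

Fold change = 2^(2.74) = 6.6807
untreated expression = 328.3 / 6.6807 = 49.14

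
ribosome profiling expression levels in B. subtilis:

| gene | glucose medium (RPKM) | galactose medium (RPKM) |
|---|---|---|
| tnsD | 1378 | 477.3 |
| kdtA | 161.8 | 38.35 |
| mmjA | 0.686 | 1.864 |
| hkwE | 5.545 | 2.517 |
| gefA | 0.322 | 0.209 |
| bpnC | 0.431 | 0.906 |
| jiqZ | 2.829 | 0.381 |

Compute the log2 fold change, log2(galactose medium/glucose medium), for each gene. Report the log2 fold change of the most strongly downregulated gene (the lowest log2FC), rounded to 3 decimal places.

-2.892

log2(477.3/1378) = -1.530  (tnsD)
log2(38.35/161.8) = -2.077  (kdtA)
log2(1.864/0.686) = 1.442  (mmjA)
log2(2.517/5.545) = -1.139  (hkwE)
log2(0.209/0.322) = -0.624  (gefA)
log2(0.906/0.431) = 1.072  (bpnC)
log2(0.381/2.829) = -2.892  (jiqZ)
jiqZ is most strongly downregulated.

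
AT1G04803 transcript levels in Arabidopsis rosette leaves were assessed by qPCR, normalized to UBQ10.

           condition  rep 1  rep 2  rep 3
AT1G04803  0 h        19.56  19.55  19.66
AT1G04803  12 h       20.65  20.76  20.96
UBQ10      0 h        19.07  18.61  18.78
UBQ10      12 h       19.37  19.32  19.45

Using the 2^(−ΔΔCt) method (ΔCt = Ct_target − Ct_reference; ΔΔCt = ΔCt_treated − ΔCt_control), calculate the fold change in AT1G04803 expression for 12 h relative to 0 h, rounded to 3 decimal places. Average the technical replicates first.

Mean Ct: AT1G04803 0 h 19.590; AT1G04803 12 h 20.790; UBQ10 0 h 18.820; UBQ10 12 h 19.380
ΔCt(0 h) = 19.590 − 18.820 = 0.770
ΔCt(12 h) = 20.790 − 19.380 = 1.410
ΔΔCt = 1.410 − 0.770 = 0.640
Fold change = 2^(−0.640) = 0.6417

0.642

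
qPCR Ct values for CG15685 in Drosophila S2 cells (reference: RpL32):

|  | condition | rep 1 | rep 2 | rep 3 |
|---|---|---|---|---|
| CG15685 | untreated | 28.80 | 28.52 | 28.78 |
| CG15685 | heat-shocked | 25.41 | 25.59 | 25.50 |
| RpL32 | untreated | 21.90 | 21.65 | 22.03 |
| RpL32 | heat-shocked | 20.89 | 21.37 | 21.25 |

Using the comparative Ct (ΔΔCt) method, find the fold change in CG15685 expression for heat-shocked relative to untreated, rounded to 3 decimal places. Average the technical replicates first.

Mean Ct: CG15685 untreated 28.700; CG15685 heat-shocked 25.500; RpL32 untreated 21.860; RpL32 heat-shocked 21.170
ΔCt(untreated) = 28.700 − 21.860 = 6.840
ΔCt(heat-shocked) = 25.500 − 21.170 = 4.330
ΔΔCt = 4.330 − 6.840 = -2.510
Fold change = 2^(−(-2.510)) = 2^2.510 = 5.6962

5.696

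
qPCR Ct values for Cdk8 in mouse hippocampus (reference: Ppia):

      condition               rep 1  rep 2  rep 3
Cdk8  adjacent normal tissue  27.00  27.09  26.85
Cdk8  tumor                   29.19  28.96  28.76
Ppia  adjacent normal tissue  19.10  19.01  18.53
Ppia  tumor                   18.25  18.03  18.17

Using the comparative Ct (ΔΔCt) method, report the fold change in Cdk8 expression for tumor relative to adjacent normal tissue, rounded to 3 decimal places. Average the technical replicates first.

Mean Ct: Cdk8 adjacent normal tissue 26.980; Cdk8 tumor 28.970; Ppia adjacent normal tissue 18.880; Ppia tumor 18.150
ΔCt(adjacent normal tissue) = 26.980 − 18.880 = 8.100
ΔCt(tumor) = 28.970 − 18.150 = 10.820
ΔΔCt = 10.820 − 8.100 = 2.720
Fold change = 2^(−2.720) = 0.1518

0.152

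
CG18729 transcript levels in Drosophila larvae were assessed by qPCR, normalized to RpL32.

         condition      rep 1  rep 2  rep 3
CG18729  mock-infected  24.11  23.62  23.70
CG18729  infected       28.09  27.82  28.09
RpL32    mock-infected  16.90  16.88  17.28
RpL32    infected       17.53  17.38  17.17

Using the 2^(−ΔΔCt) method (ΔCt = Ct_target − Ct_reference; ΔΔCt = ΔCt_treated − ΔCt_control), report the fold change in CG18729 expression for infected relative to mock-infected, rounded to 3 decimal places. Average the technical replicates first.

Mean Ct: CG18729 mock-infected 23.810; CG18729 infected 28.000; RpL32 mock-infected 17.020; RpL32 infected 17.360
ΔCt(mock-infected) = 23.810 − 17.020 = 6.790
ΔCt(infected) = 28.000 − 17.360 = 10.640
ΔΔCt = 10.640 − 6.790 = 3.850
Fold change = 2^(−3.850) = 0.0693

0.069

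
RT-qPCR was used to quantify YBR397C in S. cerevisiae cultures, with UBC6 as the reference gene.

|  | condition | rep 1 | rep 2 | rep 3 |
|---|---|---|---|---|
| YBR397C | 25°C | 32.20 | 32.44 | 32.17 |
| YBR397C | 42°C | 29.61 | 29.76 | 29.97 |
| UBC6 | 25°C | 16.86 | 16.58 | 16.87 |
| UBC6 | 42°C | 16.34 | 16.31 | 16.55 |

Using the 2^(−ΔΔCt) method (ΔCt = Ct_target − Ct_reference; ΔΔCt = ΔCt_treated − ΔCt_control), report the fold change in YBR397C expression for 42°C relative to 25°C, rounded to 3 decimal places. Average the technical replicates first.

Mean Ct: YBR397C 25°C 32.270; YBR397C 42°C 29.780; UBC6 25°C 16.770; UBC6 42°C 16.400
ΔCt(25°C) = 32.270 − 16.770 = 15.500
ΔCt(42°C) = 29.780 − 16.400 = 13.380
ΔΔCt = 13.380 − 15.500 = -2.120
Fold change = 2^(−(-2.120)) = 2^2.120 = 4.3469

4.347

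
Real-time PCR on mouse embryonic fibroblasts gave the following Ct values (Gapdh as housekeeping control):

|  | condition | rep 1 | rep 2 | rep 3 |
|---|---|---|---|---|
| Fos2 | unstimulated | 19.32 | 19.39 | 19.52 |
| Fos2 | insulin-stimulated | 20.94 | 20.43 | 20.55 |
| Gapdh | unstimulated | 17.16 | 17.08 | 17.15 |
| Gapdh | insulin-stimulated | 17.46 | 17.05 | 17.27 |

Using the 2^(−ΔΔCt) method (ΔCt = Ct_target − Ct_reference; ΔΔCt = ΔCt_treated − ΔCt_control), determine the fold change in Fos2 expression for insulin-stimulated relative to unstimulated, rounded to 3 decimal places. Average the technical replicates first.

Mean Ct: Fos2 unstimulated 19.410; Fos2 insulin-stimulated 20.640; Gapdh unstimulated 17.130; Gapdh insulin-stimulated 17.260
ΔCt(unstimulated) = 19.410 − 17.130 = 2.280
ΔCt(insulin-stimulated) = 20.640 − 17.260 = 3.380
ΔΔCt = 3.380 − 2.280 = 1.100
Fold change = 2^(−1.100) = 0.4665

0.467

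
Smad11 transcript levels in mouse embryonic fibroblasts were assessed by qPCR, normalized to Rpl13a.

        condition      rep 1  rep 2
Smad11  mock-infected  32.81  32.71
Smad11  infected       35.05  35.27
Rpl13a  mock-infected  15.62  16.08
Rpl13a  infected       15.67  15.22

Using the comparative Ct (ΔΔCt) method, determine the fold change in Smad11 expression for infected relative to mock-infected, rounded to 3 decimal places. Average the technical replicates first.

Mean Ct: Smad11 mock-infected 32.760; Smad11 infected 35.160; Rpl13a mock-infected 15.850; Rpl13a infected 15.445
ΔCt(mock-infected) = 32.760 − 15.850 = 16.910
ΔCt(infected) = 35.160 − 15.445 = 19.715
ΔΔCt = 19.715 − 16.910 = 2.805
Fold change = 2^(−2.805) = 0.1431

0.143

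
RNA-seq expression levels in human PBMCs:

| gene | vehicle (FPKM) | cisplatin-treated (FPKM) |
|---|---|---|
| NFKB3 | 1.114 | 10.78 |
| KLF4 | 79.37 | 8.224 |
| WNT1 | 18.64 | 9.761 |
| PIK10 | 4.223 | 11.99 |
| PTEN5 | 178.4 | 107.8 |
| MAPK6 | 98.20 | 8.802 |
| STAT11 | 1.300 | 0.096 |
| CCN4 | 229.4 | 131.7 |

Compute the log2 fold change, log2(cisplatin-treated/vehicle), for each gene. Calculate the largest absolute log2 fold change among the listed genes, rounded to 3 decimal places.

log2(10.78/1.114) = 3.275  (NFKB3)
log2(8.224/79.37) = -3.271  (KLF4)
log2(9.761/18.64) = -0.933  (WNT1)
log2(11.99/4.223) = 1.505  (PIK10)
log2(107.8/178.4) = -0.727  (PTEN5)
log2(8.802/98.20) = -3.480  (MAPK6)
log2(0.096/1.300) = -3.759  (STAT11)
log2(131.7/229.4) = -0.801  (CCN4)
The largest magnitude belongs to STAT11.

3.759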